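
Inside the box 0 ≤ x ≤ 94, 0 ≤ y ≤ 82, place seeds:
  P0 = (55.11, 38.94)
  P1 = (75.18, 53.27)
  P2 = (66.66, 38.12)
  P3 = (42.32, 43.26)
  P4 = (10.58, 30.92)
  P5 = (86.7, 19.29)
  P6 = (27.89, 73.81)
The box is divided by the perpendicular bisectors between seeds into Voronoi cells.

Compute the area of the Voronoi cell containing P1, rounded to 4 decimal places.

1. box [0,94]×[0,82]: [(0, 0) (94, 0) (94, 82) (0, 82)]
2. ⊥bis P1·P0 via (65.145,46.105): [(94, 5.6919) (94, 82) (39.5159, 82)]  |A|=2078.788
3. ⊥bis P1·P2 via (70.92,45.695): [(61.7594, 50.8467) (94, 32.7154) (94, 82) (39.5159, 82)]  |A|=1643.1621
4. ⊥bis P1·P3 via (58.75,48.265): [(55.139, 60.1191) (61.7594, 50.8467) (94, 32.7154) (94, 82) (48.4735, 82)]  |A|=1545.1626
5. ⊥bis P1·P4 via (42.88,42.095): [(55.139, 60.1191) (61.7594, 50.8467) (94, 32.7154) (94, 82) (48.4735, 82)]  |A|=1545.1626
6. ⊥bis P1·P5 via (80.94,36.28): [(55.139, 60.1191) (61.7594, 50.8467) (85.1335, 37.7017) (94, 40.7076) (94, 82) (48.4735, 82)]  |A|=1509.7307
7. ⊥bis P1·P6 via (51.535,63.54): [(53.0408, 67.0068) (55.139, 60.1191) (61.7594, 50.8467) (85.1335, 37.7017) (94, 40.7076) (94, 82) (59.5529, 82)]  |A|=1426.6721
8. canonical 7-gon: [(53.0408, 67.0068) (55.139, 60.1191) (61.7594, 50.8467) (85.1335, 37.7017) (94, 40.7076) (94, 82) (59.5529, 82)]
9. shoelace: 1426.6721

Area of P1's cell: 1426.6721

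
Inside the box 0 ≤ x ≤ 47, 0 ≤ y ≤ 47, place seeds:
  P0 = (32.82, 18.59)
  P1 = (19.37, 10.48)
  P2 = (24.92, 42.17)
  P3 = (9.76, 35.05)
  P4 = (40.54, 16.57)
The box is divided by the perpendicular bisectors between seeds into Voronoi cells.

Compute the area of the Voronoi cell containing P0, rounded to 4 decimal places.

Area of P0's cell: 316.1324

1. box [0,47]×[0,47]: [(0, 0) (47, 0) (47, 47) (0, 47)]
2. ⊥bis P0·P1 via (26.095,14.535): [(34.8592, 0) (47, 0) (47, 47) (6.5194, 47)]  |A|=1236.6011
3. ⊥bis P0·P2 via (28.87,30.38): [(18.6129, 26.9436) (34.8592, 0) (47, 0) (47, 36.4541)]  |A|=680.97
4. ⊥bis P0·P3 via (21.29,26.82): [(22.2473, 28.1612) (19.8792, 24.8435) (34.8592, 0) (47, 0) (47, 36.4541)]  |A|=676.3829
5. ⊥bis P0·P4 via (36.68,17.58): [(41.1015, 34.4779) (22.2473, 28.1612) (19.8792, 24.8435) (32.9211, 3.2143)]  |A|=316.1324
6. canonical 4-gon: [(41.1015, 34.4779) (22.2473, 28.1612) (19.8792, 24.8435) (32.9211, 3.2143)]
7. shoelace: 316.1324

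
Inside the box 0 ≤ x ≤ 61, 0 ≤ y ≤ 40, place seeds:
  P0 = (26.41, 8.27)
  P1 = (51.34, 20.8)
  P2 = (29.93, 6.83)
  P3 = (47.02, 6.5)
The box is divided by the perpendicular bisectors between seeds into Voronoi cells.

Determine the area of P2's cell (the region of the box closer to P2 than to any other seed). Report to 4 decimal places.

1. box [0,61]×[0,40]: [(0, 0) (61, 0) (61, 40) (0, 40)]
2. ⊥bis P2·P0 via (28.17,7.55): [(25.0814, 0) (61, 0) (61, 40) (41.445, 40)]  |A|=1109.4727
3. ⊥bis P2·P1 via (40.635,13.815): [(34.5488, 23.1426) (25.0814, 0) (49.6493, 0)]  |A|=284.2822
4. ⊥bis P2·P3 via (38.475,6.665): [(38.6712, 16.8247) (34.5488, 23.1426) (25.0814, 0) (38.3463, 0)]  |A|=189.1977
5. canonical 4-gon: [(38.6712, 16.8247) (34.5488, 23.1426) (25.0814, 0) (38.3463, 0)]
6. shoelace: 189.1977

Area of P2's cell: 189.1977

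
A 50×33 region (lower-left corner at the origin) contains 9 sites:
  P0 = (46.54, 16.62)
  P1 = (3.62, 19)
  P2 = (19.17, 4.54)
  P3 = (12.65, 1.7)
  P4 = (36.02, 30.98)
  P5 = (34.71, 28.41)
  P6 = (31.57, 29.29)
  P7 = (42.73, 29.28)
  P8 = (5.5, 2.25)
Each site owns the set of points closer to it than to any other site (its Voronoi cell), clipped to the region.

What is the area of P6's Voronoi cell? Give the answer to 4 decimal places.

Area of P6's cell: 231.6466

1. box [0,50]×[0,33]: [(0, 0) (50, 0) (50, 33) (0, 33)]
2. ⊥bis P6·P0 via (39.055,22.955): [(0, 0) (19.6268, 0) (47.5567, 33) (0, 33)]  |A|=1108.5278
3. ⊥bis P6·P1 via (17.595,24.145): [(24.4055, 5.6461) (47.5567, 33) (14.335, 33)]  |A|=454.3709
4. ⊥bis P6·P2 via (25.37,16.915): [(19.1003, 20.0562) (31.3902, 13.8988) (47.5567, 33) (14.335, 33)]  |A|=382.1551
5. ⊥bis P6·P3 via (22.11,15.495): [(19.1003, 20.0562) (31.3902, 13.8988) (47.5567, 33) (14.335, 33)]  |A|=382.1551
6. ⊥bis P6·P4 via (33.795,30.135): [(19.1003, 20.0562) (31.3902, 13.8988) (37.3064, 20.889) (32.7069, 33) (14.335, 33)]  |A|=292.2324
7. ⊥bis P6·P5 via (33.14,28.85): [(19.1003, 20.0562) (29.2503, 14.9709) (33.6253, 30.5818) (32.7069, 33) (14.335, 33)]  |A|=231.6466
8. ⊥bis P6·P7 via (37.15,29.285): [(19.1003, 20.0562) (29.2503, 14.9709) (33.6253, 30.5818) (32.7069, 33) (14.335, 33)]  |A|=231.6466
9. ⊥bis P6·P8 via (18.535,15.77): [(19.1003, 20.0562) (29.2503, 14.9709) (33.6253, 30.5818) (32.7069, 33) (14.335, 33)]  |A|=231.6466
10. canonical 5-gon: [(19.1003, 20.0562) (29.2503, 14.9709) (33.6253, 30.5818) (32.7069, 33) (14.335, 33)]
11. shoelace: 231.6466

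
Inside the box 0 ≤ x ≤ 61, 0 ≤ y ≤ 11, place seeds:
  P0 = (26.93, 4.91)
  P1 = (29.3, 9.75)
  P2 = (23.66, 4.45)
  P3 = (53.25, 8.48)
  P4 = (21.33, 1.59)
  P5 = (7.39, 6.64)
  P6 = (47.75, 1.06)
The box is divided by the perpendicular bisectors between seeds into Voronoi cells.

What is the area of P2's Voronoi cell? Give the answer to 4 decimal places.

Area of P2's cell: 56.8104

1. box [0,61]×[0,11]: [(0, 0) (61, 0) (61, 11) (0, 11)]
2. ⊥bis P2·P0 via (25.295,4.68): [(0, 0) (25.9533, 0) (24.4059, 11) (0, 11)]  |A|=276.9761
3. ⊥bis P2·P1 via (26.48,7.1): [(0, 0) (25.9533, 0) (24.686, 9.0091) (22.8151, 11) (0, 11)]  |A|=275.3925
4. ⊥bis P2·P3 via (38.455,6.465): [(0, 0) (25.9533, 0) (24.686, 9.0091) (22.8151, 11) (0, 11)]  |A|=275.3925
5. ⊥bis P2·P4 via (22.495,3.02): [(25.9212, 0.2287) (24.686, 9.0091) (22.8151, 11) (12.6998, 11)]  |A|=61.4613
6. ⊥bis P2·P5 via (15.525,5.545): [(15.9075, 8.3867) (25.9212, 0.2287) (24.686, 9.0091) (22.8151, 11) (16.2593, 11)]  |A|=56.8104
7. ⊥bis P2·P6 via (35.705,2.755): [(15.9075, 8.3867) (25.9212, 0.2287) (24.686, 9.0091) (22.8151, 11) (16.2593, 11)]  |A|=56.8104
8. canonical 5-gon: [(15.9075, 8.3867) (25.9212, 0.2287) (24.686, 9.0091) (22.8151, 11) (16.2593, 11)]
9. shoelace: 56.8104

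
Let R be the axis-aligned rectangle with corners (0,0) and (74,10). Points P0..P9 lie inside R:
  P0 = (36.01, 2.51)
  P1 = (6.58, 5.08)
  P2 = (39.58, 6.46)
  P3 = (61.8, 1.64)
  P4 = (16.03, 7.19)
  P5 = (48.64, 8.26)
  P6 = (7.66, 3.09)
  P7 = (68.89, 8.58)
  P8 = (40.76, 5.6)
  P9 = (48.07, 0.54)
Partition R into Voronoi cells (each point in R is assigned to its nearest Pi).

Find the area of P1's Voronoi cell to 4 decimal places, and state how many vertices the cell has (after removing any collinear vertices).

1. box [0,74]×[0,10]: [(0, 0) (74, 0) (74, 10) (0, 10)]
2. ⊥bis P1·P0 via (21.295,3.795): [(0, 0) (20.9636, 0) (21.8369, 10) (0, 10)]  |A|=214.0023
3. ⊥bis P1·P2 via (23.08,5.77): [(0, 0) (20.9636, 0) (21.8369, 10) (0, 10)]  |A|=214.0023
4. ⊥bis P1·P3 via (34.19,3.36): [(0, 0) (20.9636, 0) (21.8369, 10) (0, 10)]  |A|=214.0023
5. ⊥bis P1·P4 via (11.305,6.135): [(0, 0) (12.6748, 0) (10.442, 10) (0, 10)]  |A|=115.5842
6. ⊥bis P1·P5 via (27.61,6.67): [(0, 0) (12.6748, 0) (10.442, 10) (0, 10)]  |A|=115.5842
7. ⊥bis P1·P6 via (7.12,4.085): [(0, 0.2209) (11.2609, 6.3323) (10.442, 10) (0, 10)]  |A|=74.2099
8. ⊥bis P1·P7 via (37.735,6.83): [(0, 0.2209) (11.2609, 6.3323) (10.442, 10) (0, 10)]  |A|=74.2099
9. ⊥bis P1·P8 via (23.67,5.34): [(0, 0.2209) (11.2609, 6.3323) (10.442, 10) (0, 10)]  |A|=74.2099
10. ⊥bis P1·P9 via (27.325,2.81): [(0, 0.2209) (11.2609, 6.3323) (10.442, 10) (0, 10)]  |A|=74.2099
11. canonical 4-gon: [(0, 0.2209) (11.2609, 6.3323) (10.442, 10) (0, 10)]
12. shoelace: 74.2099

Area of P1's cell: 74.2099 (4 vertices)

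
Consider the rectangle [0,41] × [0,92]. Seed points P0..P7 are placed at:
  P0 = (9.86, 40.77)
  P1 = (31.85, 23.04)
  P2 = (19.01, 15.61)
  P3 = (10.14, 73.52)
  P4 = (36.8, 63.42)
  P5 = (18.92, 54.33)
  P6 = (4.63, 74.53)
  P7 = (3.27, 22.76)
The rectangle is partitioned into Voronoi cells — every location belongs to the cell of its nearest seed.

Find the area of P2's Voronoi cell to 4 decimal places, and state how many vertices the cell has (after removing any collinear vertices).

Area of P2's cell: 558.3590 (4 vertices)

1. box [0,41]×[0,92]: [(0, 0) (41, 0) (41, 92) (0, 92)]
2. ⊥bis P2·P0 via (14.435,28.19): [(0, 22.9404) (0, 0) (41, 0) (41, 37.851)]  |A|=1246.2226
3. ⊥bis P2·P1 via (25.43,19.325): [(19.2805, 29.9522) (0, 22.9404) (0, 0) (36.6126, 0)]  |A|=769.4644
4. ⊥bis P2·P3 via (14.575,44.565): [(19.2805, 29.9522) (0, 22.9404) (0, 0) (36.6126, 0)]  |A|=769.4644
5. ⊥bis P2·P4 via (27.905,39.515): [(19.2805, 29.9522) (0, 22.9404) (0, 0) (36.6126, 0)]  |A|=769.4644
6. ⊥bis P2·P5 via (18.965,34.97): [(19.2805, 29.9522) (0, 22.9404) (0, 0) (36.6126, 0)]  |A|=769.4644
7. ⊥bis P2·P6 via (11.82,45.07): [(19.2805, 29.9522) (0, 22.9404) (0, 0) (36.6126, 0)]  |A|=769.4644
8. ⊥bis P2·P7 via (11.14,19.185): [(19.2805, 29.9522) (15.388, 28.5366) (2.4251, 0) (36.6126, 0)]  |A|=558.359
9. canonical 4-gon: [(19.2805, 29.9522) (15.388, 28.5366) (2.4251, 0) (36.6126, 0)]
10. shoelace: 558.359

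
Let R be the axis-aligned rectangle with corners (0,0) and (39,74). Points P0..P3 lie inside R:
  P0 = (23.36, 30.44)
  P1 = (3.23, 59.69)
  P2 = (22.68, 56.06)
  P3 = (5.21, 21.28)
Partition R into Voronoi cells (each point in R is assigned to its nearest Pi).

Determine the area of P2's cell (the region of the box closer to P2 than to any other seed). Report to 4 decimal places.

1. box [0,39]×[0,74]: [(0, 0) (39, 0) (39, 74) (0, 74)]
2. ⊥bis P2·P0 via (23.02,43.25): [(0, 42.639) (39, 43.6741) (39, 74) (0, 74)]  |A|=1202.8937
3. ⊥bis P2·P1 via (12.955,57.875): [(10.1618, 42.9087) (39, 43.6741) (39, 74) (15.9644, 74)]  |A|=795.3739
4. ⊥bis P2·P3 via (13.945,38.67): [(10.1618, 42.9087) (39, 43.6741) (39, 74) (15.9644, 74)]  |A|=795.3739
5. canonical 4-gon: [(10.1618, 42.9087) (39, 43.6741) (39, 74) (15.9644, 74)]
6. shoelace: 795.3739

Area of P2's cell: 795.3739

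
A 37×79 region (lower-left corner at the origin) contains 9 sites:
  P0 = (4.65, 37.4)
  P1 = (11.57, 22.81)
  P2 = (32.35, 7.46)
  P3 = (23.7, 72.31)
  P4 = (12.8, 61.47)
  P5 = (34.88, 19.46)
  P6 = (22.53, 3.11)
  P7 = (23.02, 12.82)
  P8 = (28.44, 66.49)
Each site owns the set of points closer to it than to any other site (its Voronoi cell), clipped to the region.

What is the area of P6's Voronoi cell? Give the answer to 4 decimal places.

Area of P6's cell: 209.7203

1. box [0,37]×[0,79]: [(0, 0) (37, 0) (37, 79) (0, 79)]
2. ⊥bis P6·P0 via (13.59,20.255): [(0, 13.1687) (0, 0) (37, 0) (37, 32.4618)]  |A|=844.1641
3. ⊥bis P6·P1 via (17.05,12.96): [(0, 3.4743) (0, 0) (37, 0) (37, 24.0591)]  |A|=509.3679
4. ⊥bis P6·P2 via (27.44,5.285): [(22.6581, 16.08) (0, 3.4743) (0, 0) (29.7811, 0)]  |A|=278.8013
5. ⊥bis P6·P3 via (23.115,37.71): [(22.6581, 16.08) (0, 3.4743) (0, 0) (29.7811, 0)]  |A|=278.8013
6. ⊥bis P6·P4 via (17.665,32.29): [(22.6581, 16.08) (0, 3.4743) (0, 0) (29.7811, 0)]  |A|=278.8013
7. ⊥bis P6·P5 via (28.705,11.285): [(22.8095, 15.7382) (22.4847, 15.9835) (0, 3.4743) (0, 0) (29.7811, 0)]  |A|=278.7644
8. ⊥bis P6·P7 via (22.775,7.965): [(26.3324, 7.7855) (9.2945, 8.6453) (0, 3.4743) (0, 0) (29.7811, 0)]  |A|=209.7203
9. ⊥bis P6·P8 via (25.485,34.8): [(26.3324, 7.7855) (9.2945, 8.6453) (0, 3.4743) (0, 0) (29.7811, 0)]  |A|=209.7203
10. canonical 5-gon: [(26.3324, 7.7855) (9.2945, 8.6453) (0, 3.4743) (0, 0) (29.7811, 0)]
11. shoelace: 209.7203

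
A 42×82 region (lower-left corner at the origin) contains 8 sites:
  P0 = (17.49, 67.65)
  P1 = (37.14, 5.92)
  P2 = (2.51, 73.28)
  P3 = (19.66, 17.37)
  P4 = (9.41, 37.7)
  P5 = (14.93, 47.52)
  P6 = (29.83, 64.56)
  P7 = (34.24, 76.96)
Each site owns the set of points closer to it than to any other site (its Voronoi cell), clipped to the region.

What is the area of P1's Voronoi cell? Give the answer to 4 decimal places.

Area of P1's cell: 343.9687

1. box [0,42]×[0,82]: [(0, 0) (42, 0) (42, 82) (0, 82)]
2. ⊥bis P1·P0 via (27.315,36.785): [(0, 28.09) (0, 0) (42, 0) (42, 41.4596)]  |A|=1460.5415
3. ⊥bis P1·P2 via (19.825,39.6): [(0, 28.09) (0, 0) (42, 0) (42, 41.4596)]  |A|=1460.5415
4. ⊥bis P1·P3 via (28.4,11.645): [(20.7721, 0) (42, 0) (42, 32.4073)]  |A|=343.9687
5. ⊥bis P1·P4 via (23.275,21.81): [(20.7721, 0) (42, 0) (42, 32.4073)]  |A|=343.9687
6. ⊥bis P1·P5 via (26.035,26.72): [(20.7721, 0) (42, 0) (42, 32.4073)]  |A|=343.9687
7. ⊥bis P1·P6 via (33.485,35.24): [(20.7721, 0) (42, 0) (42, 32.4073)]  |A|=343.9687
8. ⊥bis P1·P7 via (35.69,41.44): [(20.7721, 0) (42, 0) (42, 32.4073)]  |A|=343.9687
9. canonical 3-gon: [(20.7721, 0) (42, 0) (42, 32.4073)]
10. shoelace: 343.9687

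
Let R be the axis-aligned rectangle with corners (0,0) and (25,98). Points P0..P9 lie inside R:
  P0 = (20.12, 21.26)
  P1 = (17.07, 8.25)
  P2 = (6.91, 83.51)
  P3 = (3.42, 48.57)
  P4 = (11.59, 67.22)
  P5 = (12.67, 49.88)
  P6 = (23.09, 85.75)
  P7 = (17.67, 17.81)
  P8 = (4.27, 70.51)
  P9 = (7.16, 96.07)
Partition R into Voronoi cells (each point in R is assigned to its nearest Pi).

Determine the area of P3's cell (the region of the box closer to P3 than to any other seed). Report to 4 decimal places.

Area of P3's cell: 243.8661

1. box [0,25]×[0,98]: [(0, 0) (25, 0) (25, 98) (0, 98)]
2. ⊥bis P3·P0 via (11.77,34.915): [(0, 27.7177) (25, 43.0051) (25, 98) (0, 98)]  |A|=1565.9652
3. ⊥bis P3·P1 via (10.245,28.41): [(0, 27.7177) (25, 43.0051) (25, 98) (0, 98)]  |A|=1565.9652
4. ⊥bis P3·P2 via (5.165,66.04): [(0, 66.5559) (0, 27.7177) (25, 43.0051) (25, 64.0588)]  |A|=748.6487
5. ⊥bis P3·P4 via (7.505,57.895): [(0, 61.1827) (0, 27.7177) (25, 43.0051) (25, 50.231)]  |A|=508.6362
6. ⊥bis P3·P5 via (8.045,49.225): [(6.7716, 58.2163) (0, 61.1827) (0, 27.7177) (10.207, 33.9592)]  |A|=247.823
7. ⊥bis P3·P6 via (13.255,67.16): [(6.7716, 58.2163) (0, 61.1827) (0, 27.7177) (10.207, 33.9592)]  |A|=247.823
8. ⊥bis P3·P7 via (10.545,33.19): [(6.7716, 58.2163) (0, 61.1827) (0, 28.3049) (3.9614, 30.14) (10.207, 33.9592)]  |A|=246.6599
9. ⊥bis P3·P8 via (3.845,59.54): [(6.7716, 58.2163) (3.7407, 59.544) (0, 59.689) (0, 28.3049) (3.9614, 30.14) (10.207, 33.9592)]  |A|=243.8661
10. ⊥bis P3·P9 via (5.29,72.32): [(6.7716, 58.2163) (3.7407, 59.544) (0, 59.689) (0, 28.3049) (3.9614, 30.14) (10.207, 33.9592)]  |A|=243.8661
11. canonical 6-gon: [(6.7716, 58.2163) (3.7407, 59.544) (0, 59.689) (0, 28.3049) (3.9614, 30.14) (10.207, 33.9592)]
12. shoelace: 243.8661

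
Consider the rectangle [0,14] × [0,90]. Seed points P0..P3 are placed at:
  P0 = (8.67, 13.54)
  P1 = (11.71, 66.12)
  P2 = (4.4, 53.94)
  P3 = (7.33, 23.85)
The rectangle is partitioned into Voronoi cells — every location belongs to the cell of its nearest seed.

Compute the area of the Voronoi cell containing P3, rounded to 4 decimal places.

1. box [0,14]×[0,90]: [(0, 0) (14, 0) (14, 90) (0, 90)]
2. ⊥bis P3·P0 via (8,18.695): [(0, 17.6552) (14, 19.4748) (14, 90) (0, 90)]  |A|=1000.0896
3. ⊥bis P3·P1 via (9.52,44.985): [(0, 45.9715) (0, 17.6552) (14, 19.4748) (14, 44.5208)]  |A|=373.5353
4. ⊥bis P3·P2 via (5.865,38.895): [(0, 38.3239) (0, 17.6552) (14, 19.4748) (14, 39.6871)]  |A|=286.1669
5. canonical 4-gon: [(0, 38.3239) (0, 17.6552) (14, 19.4748) (14, 39.6871)]
6. shoelace: 286.1669

Area of P3's cell: 286.1669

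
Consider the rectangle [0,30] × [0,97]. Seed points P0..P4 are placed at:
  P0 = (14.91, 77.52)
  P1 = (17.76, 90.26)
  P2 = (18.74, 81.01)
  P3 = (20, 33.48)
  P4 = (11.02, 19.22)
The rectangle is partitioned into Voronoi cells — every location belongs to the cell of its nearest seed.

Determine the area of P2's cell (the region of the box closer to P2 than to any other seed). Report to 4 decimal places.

Area of P2's cell: 202.4463

1. box [0,30]×[0,97]: [(0, 0) (30, 0) (30, 97) (0, 97)]
2. ⊥bis P2·P0 via (16.825,79.265): [(30, 64.8065) (30, 97) (0.6644, 97)]  |A|=472.2084
3. ⊥bis P2·P1 via (18.25,85.635): [(11.657, 84.9365) (30, 64.8065) (30, 86.8799)]  |A|=202.4463
4. ⊥bis P2·P3 via (19.37,57.245): [(11.657, 84.9365) (30, 64.8065) (30, 86.8799)]  |A|=202.4463
5. ⊥bis P2·P4 via (14.88,50.115): [(11.657, 84.9365) (30, 64.8065) (30, 86.8799)]  |A|=202.4463
6. canonical 3-gon: [(11.657, 84.9365) (30, 64.8065) (30, 86.8799)]
7. shoelace: 202.4463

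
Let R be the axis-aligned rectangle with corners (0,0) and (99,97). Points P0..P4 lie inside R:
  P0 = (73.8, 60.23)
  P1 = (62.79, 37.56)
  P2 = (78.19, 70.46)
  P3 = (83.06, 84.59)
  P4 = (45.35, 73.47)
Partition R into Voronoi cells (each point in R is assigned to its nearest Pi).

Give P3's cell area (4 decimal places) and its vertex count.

1. box [0,99]×[0,97]: [(0, 0) (99, 0) (99, 97) (0, 97)]
2. ⊥bis P3·P0 via (78.43,72.41): [(99, 64.5907) (99, 97) (13.7418, 97)]  |A|=1381.5788
3. ⊥bis P3·P1 via (72.925,61.075): [(99, 64.5907) (99, 97) (13.7418, 97)]  |A|=1381.5788
4. ⊥bis P3·P2 via (80.625,77.525): [(99, 71.1919) (99, 97) (24.1195, 97)]  |A|=966.2604
5. ⊥bis P3·P4 via (64.205,79.03): [(62.8414, 83.6542) (99, 71.1919) (99, 97) (58.906, 97)]  |A|=734.1345
6. canonical 4-gon: [(62.8414, 83.6542) (99, 71.1919) (99, 97) (58.906, 97)]
7. shoelace: 734.1345

Area of P3's cell: 734.1345 (4 vertices)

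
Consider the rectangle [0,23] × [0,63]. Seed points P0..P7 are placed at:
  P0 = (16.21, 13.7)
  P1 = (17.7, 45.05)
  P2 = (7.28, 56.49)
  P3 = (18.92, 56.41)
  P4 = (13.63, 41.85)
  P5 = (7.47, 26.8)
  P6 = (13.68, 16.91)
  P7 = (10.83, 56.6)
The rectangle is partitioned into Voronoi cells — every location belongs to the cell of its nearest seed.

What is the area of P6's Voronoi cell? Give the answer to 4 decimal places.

Area of P6's cell: 226.4056

1. box [0,23]×[0,63]: [(0, 0) (23, 0) (23, 63) (0, 63)]
2. ⊥bis P6·P0 via (14.945,15.305): [(0, 3.5259) (23, 21.6536) (23, 63) (0, 63)]  |A|=1159.435
3. ⊥bis P6·P1 via (15.69,30.98): [(0, 33.2214) (0, 3.5259) (23, 21.6536) (23, 29.9357)]  |A|=436.7422
4. ⊥bis P6·P2 via (10.48,36.7): [(0, 33.2214) (0, 3.5259) (23, 21.6536) (23, 29.9357)]  |A|=436.7422
5. ⊥bis P6·P3 via (16.3,36.66): [(0, 33.2214) (0, 3.5259) (23, 21.6536) (23, 29.9357)]  |A|=436.7422
6. ⊥bis P6·P4 via (13.655,29.38): [(0, 29.3526) (0, 3.5259) (23, 21.6536) (23, 29.3987)]  |A|=386.0756
7. ⊥bis P6·P5 via (10.575,21.855): [(22.5878, 29.3979) (0, 15.2149) (0, 3.5259) (23, 21.6536) (23, 29.3987)]  |A|=226.4056
8. ⊥bis P6·P7 via (12.255,36.755): [(22.5878, 29.3979) (0, 15.2149) (0, 3.5259) (23, 21.6536) (23, 29.3987)]  |A|=226.4056
9. canonical 5-gon: [(22.5878, 29.3979) (0, 15.2149) (0, 3.5259) (23, 21.6536) (23, 29.3987)]
10. shoelace: 226.4056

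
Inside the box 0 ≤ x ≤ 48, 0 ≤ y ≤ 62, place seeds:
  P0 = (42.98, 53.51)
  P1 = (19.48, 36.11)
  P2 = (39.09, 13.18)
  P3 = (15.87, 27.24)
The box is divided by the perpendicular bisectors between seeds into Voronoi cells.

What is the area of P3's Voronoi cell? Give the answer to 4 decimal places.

Area of P3's cell: 804.3494

1. box [0,48]×[0,62]: [(0, 0) (48, 0) (48, 62) (0, 62)]
2. ⊥bis P3·P0 via (29.425,40.375): [(0, 0) (48, 0) (48, 21.2061) (8.47, 62) (0, 62)]  |A|=2169.7086
3. ⊥bis P3·P1 via (17.675,31.675): [(0, 38.8685) (0, 0) (48, 0) (48, 19.333)]  |A|=1396.8379
4. ⊥bis P3·P2 via (27.48,20.21): [(31.1111, 26.2067) (0, 38.8685) (0, 0) (15.2426, 0)]  |A|=804.3494
5. canonical 4-gon: [(31.1111, 26.2067) (0, 38.8685) (0, 0) (15.2426, 0)]
6. shoelace: 804.3494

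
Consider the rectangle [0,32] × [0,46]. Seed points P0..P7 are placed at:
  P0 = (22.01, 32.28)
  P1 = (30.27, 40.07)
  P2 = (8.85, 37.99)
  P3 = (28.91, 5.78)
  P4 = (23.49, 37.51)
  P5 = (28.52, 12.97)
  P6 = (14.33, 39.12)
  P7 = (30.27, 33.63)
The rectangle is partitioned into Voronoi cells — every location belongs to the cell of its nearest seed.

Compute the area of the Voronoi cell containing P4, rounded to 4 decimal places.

Area of P4's cell: 74.6276

1. box [0,32]×[0,46]: [(0, 0) (32, 0) (32, 46) (0, 46)]
2. ⊥bis P4·P0 via (22.75,34.895): [(0, 41.3329) (32, 32.2774) (32, 46) (0, 46)]  |A|=294.2357
3. ⊥bis P4·P1 via (26.88,38.79): [(0, 41.3329) (29.0207, 33.1205) (24.1576, 46) (0, 46)]  |A|=223.291
4. ⊥bis P4·P2 via (16.17,37.75): [(16.1377, 36.7662) (29.0207, 33.1205) (24.1576, 46) (16.4405, 46)]  |A|=109.728
5. ⊥bis P4·P3 via (26.2,21.645): [(16.1377, 36.7662) (29.0207, 33.1205) (24.1576, 46) (16.4405, 46)]  |A|=109.728
6. ⊥bis P4·P5 via (26.005,25.24): [(16.1377, 36.7662) (29.0207, 33.1205) (24.1576, 46) (16.4405, 46)]  |A|=109.728
7. ⊥bis P4·P6 via (18.91,38.315): [(18.5193, 36.0922) (29.0207, 33.1205) (24.1576, 46) (20.2607, 46)]  |A|=79.7053
8. ⊥bis P4·P7 via (26.88,35.57): [(18.5193, 36.0922) (25.9719, 33.9832) (27.6125, 36.85) (24.1576, 46) (20.2607, 46)]  |A|=74.6276
9. canonical 5-gon: [(18.5193, 36.0922) (25.9719, 33.9832) (27.6125, 36.85) (24.1576, 46) (20.2607, 46)]
10. shoelace: 74.6276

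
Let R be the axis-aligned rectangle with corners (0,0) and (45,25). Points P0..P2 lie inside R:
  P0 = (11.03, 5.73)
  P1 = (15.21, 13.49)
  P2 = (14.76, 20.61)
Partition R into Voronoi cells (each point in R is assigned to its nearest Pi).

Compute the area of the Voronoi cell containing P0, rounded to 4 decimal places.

Area of P0's cell: 258.0370

1. box [0,45]×[0,25]: [(0, 0) (45, 0) (45, 25) (0, 25)]
2. ⊥bis P0·P1 via (13.12,9.61): [(0, 16.6772) (0, 0) (30.9606, 0)]  |A|=258.1681
3. ⊥bis P0·P2 via (12.895,13.17): [(0.9542, 16.1632) (0, 16.4024) (0, 0) (30.9606, 0)]  |A|=258.037
4. canonical 4-gon: [(0.9542, 16.1632) (0, 16.4024) (0, 0) (30.9606, 0)]
5. shoelace: 258.037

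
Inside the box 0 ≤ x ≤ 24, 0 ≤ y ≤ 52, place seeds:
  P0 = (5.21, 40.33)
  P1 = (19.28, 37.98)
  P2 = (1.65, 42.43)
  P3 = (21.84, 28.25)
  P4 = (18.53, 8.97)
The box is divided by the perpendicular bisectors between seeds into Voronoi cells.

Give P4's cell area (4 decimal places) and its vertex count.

1. box [0,24]×[0,52]: [(0, 0) (24, 0) (24, 52) (0, 52)]
2. ⊥bis P4·P0 via (11.87,24.65): [(0, 19.6083) (0, 0) (24, 0) (24, 29.8022)]  |A|=592.9252
3. ⊥bis P4·P1 via (18.905,23.475): [(9.666, 23.7139) (0, 19.6083) (0, 0) (24, 0) (24, 23.3433)]  |A|=546.6344
4. ⊥bis P4·P2 via (10.09,25.7): [(9.666, 23.7139) (0, 19.6083) (0, 0) (24, 0) (24, 23.3433)]  |A|=546.6344
5. ⊥bis P4·P3 via (20.185,18.61): [(4.1365, 21.3652) (0, 19.6083) (0, 0) (24, 0) (24, 17.955)]  |A|=475.2624
6. canonical 5-gon: [(4.1365, 21.3652) (0, 19.6083) (0, 0) (24, 0) (24, 17.955)]
7. shoelace: 475.2624

Area of P4's cell: 475.2624 (5 vertices)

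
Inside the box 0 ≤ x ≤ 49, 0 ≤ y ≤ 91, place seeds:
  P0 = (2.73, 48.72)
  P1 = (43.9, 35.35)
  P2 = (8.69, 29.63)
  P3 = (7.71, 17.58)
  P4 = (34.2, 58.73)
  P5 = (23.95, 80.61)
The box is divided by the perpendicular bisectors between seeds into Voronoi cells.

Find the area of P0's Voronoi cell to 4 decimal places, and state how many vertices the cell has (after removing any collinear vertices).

Area of P0's cell: 505.5531 (4 vertices)

1. box [0,49]×[0,91]: [(0, 0) (49, 0) (49, 91) (0, 91)]
2. ⊥bis P0·P1 via (23.315,42.035): [(0, 0) (9.6641, 0) (39.2164, 91) (0, 91)]  |A|=2224.0639
3. ⊥bis P0·P2 via (5.71,39.175): [(0, 37.3923) (24.2678, 44.9688) (39.2164, 91) (0, 91)]  |A|=1553.0586
4. ⊥bis P0·P3 via (5.22,33.15): [(0, 37.3923) (24.2678, 44.9688) (39.2164, 91) (0, 91)]  |A|=1553.0586
5. ⊥bis P0·P4 via (18.465,53.725): [(0, 37.3923) (21.5228, 44.1118) (6.6085, 91) (0, 91)]  |A|=731.8241
6. ⊥bis P0·P5 via (13.34,64.665): [(0, 73.5416) (0, 37.3923) (21.5228, 44.1118) (15.4269, 63.2764)]  |A|=505.5531
7. canonical 4-gon: [(0, 73.5416) (0, 37.3923) (21.5228, 44.1118) (15.4269, 63.2764)]
8. shoelace: 505.5531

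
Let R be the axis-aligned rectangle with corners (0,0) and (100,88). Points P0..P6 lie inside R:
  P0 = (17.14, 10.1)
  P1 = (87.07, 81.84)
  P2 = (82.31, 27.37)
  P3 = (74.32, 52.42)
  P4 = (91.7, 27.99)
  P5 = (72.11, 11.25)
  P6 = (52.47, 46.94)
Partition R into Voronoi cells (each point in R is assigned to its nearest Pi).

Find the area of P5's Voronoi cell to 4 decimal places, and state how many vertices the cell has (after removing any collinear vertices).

Area of P5's cell: 1024.3209 (5 vertices)

1. box [0,100]×[0,88]: [(0, 0) (100, 0) (100, 88) (0, 88)]
2. ⊥bis P5·P0 via (44.625,10.675): [(44.8483, 0) (100, 0) (100, 88) (43.0073, 88)]  |A|=4934.3515
3. ⊥bis P5·P1 via (79.59,46.545): [(43.7155, 54.1478) (44.8483, 0) (100, 0) (100, 42.2195)]  |A|=2681.3236
4. ⊥bis P5·P2 via (77.21,19.31): [(44.0048, 40.3207) (44.8483, 0) (100, 0) (100, 4.8895)]  |A|=1248.7731
5. ⊥bis P5·P3 via (73.215,31.835): [(55.951, 32.7617) (44.1497, 33.3952) (44.8483, 0) (100, 0) (100, 4.8895)]  |A|=1207.954
6. ⊥bis P5·P4 via (81.905,19.62): [(88.0088, 12.477) (55.951, 32.7617) (44.1497, 33.3952) (44.8483, 0) (98.6706, 0)]  |A|=1170.3451
7. ⊥bis P5·P6 via (62.29,29.095): [(88.0088, 12.477) (61.999, 28.9348) (44.4451, 19.275) (44.8483, 0) (98.6706, 0)]  |A|=1024.3209
8. canonical 5-gon: [(88.0088, 12.477) (61.999, 28.9348) (44.4451, 19.275) (44.8483, 0) (98.6706, 0)]
9. shoelace: 1024.3209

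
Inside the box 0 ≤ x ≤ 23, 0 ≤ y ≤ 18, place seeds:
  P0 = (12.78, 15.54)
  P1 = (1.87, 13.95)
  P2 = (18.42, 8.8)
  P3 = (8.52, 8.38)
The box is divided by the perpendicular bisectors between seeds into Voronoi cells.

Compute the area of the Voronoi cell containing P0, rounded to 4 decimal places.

Area of P0's cell: 71.5340

1. box [0,23]×[0,18]: [(0, 0) (23, 0) (23, 18) (0, 18)]
2. ⊥bis P0·P1 via (7.325,14.745): [(9.4739, 0) (23, 0) (23, 18) (6.8506, 18)]  |A|=267.0792
3. ⊥bis P0·P2 via (15.6,12.17): [(8.559, 6.2781) (22.5671, 18) (6.8506, 18)]  |A|=92.1134
4. ⊥bis P0·P3 via (10.65,11.96): [(7.4537, 13.8617) (13.3964, 10.326) (22.5671, 18) (6.8506, 18)]  |A|=71.534
5. canonical 4-gon: [(7.4537, 13.8617) (13.3964, 10.326) (22.5671, 18) (6.8506, 18)]
6. shoelace: 71.534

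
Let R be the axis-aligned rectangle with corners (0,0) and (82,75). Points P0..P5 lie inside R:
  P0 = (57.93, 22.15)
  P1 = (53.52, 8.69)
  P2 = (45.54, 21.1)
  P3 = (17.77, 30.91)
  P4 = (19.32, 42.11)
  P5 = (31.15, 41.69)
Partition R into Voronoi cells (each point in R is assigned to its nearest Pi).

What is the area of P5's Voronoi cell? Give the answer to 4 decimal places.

Area of P5's cell: 1491.7589

1. box [0,82]×[0,75]: [(0, 0) (82, 0) (82, 75) (0, 75)]
2. ⊥bis P5·P0 via (44.54,31.92): [(0, 0) (21.2496, 0) (75.9733, 75) (0, 75)]  |A|=3645.8581
3. ⊥bis P5·P1 via (42.335,25.19): [(0, 0) (5.175, 0) (36.9816, 21.561) (75.9733, 75) (0, 75)]  |A|=3472.5651
4. ⊥bis P5·P2 via (38.345,31.395): [(0, 4.5963) (50.2046, 39.6835) (75.9733, 75) (0, 75)]  |A|=3108.8503
5. ⊥bis P5·P3 via (24.46,36.3): [(0, 66.6594) (31.9901, 26.9537) (50.2046, 39.6835) (75.9733, 75) (0, 75)]  |A|=2116.1467
6. ⊥bis P5·P4 via (25.235,41.9): [(25.0119, 35.615) (31.9901, 26.9537) (50.2046, 39.6835) (75.9733, 75) (26.4101, 75)]  |A|=1491.7589
7. canonical 5-gon: [(25.0119, 35.615) (31.9901, 26.9537) (50.2046, 39.6835) (75.9733, 75) (26.4101, 75)]
8. shoelace: 1491.7589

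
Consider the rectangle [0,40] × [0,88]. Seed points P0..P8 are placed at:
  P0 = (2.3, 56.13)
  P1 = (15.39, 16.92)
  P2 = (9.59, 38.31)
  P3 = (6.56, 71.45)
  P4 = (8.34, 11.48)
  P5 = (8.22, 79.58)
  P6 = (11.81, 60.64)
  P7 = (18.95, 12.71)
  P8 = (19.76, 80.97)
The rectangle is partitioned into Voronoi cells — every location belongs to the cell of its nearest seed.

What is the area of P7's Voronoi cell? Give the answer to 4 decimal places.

Area of P7's cell: 597.0884

1. box [0,40]×[0,88]: [(0, 0) (40, 0) (40, 88) (0, 88)]
2. ⊥bis P7·P0 via (10.625,34.42): [(0, 30.3457) (0, 0) (40, 0) (40, 45.6843)]  |A|=1520.5989
3. ⊥bis P7·P1 via (17.17,14.815): [(0, 0.296) (0, 0) (40, 0) (40, 34.1202)]  |A|=688.3226
4. ⊥bis P7·P2 via (14.27,25.51): [(0, 0.296) (0, 0) (40, 0) (40, 34.1202)]  |A|=688.3226
5. ⊥bis P7·P3 via (12.755,42.08): [(0, 0.296) (0, 0) (40, 0) (40, 34.1202)]  |A|=688.3226
6. ⊥bis P7·P4 via (13.645,12.095): [(13.6725, 11.8575) (15.0472, 0) (40, 0) (40, 34.1202)]  |A|=597.0884
7. ⊥bis P7·P5 via (13.585,46.145): [(13.6725, 11.8575) (15.0472, 0) (40, 0) (40, 34.1202)]  |A|=597.0884
8. ⊥bis P7·P6 via (15.38,36.675): [(13.6725, 11.8575) (15.0472, 0) (40, 0) (40, 34.1202)]  |A|=597.0884
9. ⊥bis P7·P8 via (19.355,46.84): [(13.6725, 11.8575) (15.0472, 0) (40, 0) (40, 34.1202)]  |A|=597.0884
10. canonical 4-gon: [(13.6725, 11.8575) (15.0472, 0) (40, 0) (40, 34.1202)]
11. shoelace: 597.0884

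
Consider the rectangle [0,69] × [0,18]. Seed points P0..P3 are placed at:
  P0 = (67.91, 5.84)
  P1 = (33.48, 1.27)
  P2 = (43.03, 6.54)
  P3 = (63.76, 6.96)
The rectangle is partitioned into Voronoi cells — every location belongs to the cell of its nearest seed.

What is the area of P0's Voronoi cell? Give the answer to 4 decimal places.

1. box [0,69]×[0,18]: [(0, 0) (69, 0) (69, 18) (0, 18)]
2. ⊥bis P0·P1 via (50.695,3.555): [(51.1669, 0) (69, 0) (69, 18) (48.7777, 18)]  |A|=342.4992
3. ⊥bis P0·P2 via (55.47,6.19): [(55.2958, 0) (69, 0) (69, 18) (55.8023, 18)]  |A|=242.1169
4. ⊥bis P0·P3 via (65.835,6.4): [(64.1078, 0) (69, 0) (69, 18) (68.9656, 18)]  |A|=44.3396
5. canonical 4-gon: [(64.1078, 0) (69, 0) (69, 18) (68.9656, 18)]
6. shoelace: 44.3396

Area of P0's cell: 44.3396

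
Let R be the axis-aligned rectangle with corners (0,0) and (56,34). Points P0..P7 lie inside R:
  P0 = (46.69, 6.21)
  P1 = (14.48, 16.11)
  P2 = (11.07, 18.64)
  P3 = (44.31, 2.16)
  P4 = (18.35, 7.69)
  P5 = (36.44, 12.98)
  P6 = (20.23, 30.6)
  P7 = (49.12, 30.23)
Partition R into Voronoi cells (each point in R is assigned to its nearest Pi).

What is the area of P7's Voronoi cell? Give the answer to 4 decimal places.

1. box [0,56]×[0,34]: [(0, 0) (56, 0) (56, 34) (0, 34)]
2. ⊥bis P7·P0 via (47.905,18.22): [(0, 23.0663) (56, 17.4011) (56, 34) (0, 34)]  |A|=770.9126
3. ⊥bis P7·P1 via (31.8,23.17): [(33.2118, 19.7064) (56, 17.4011) (56, 34) (27.3855, 34)]  |A|=393.6315
4. ⊥bis P7·P2 via (30.095,24.435): [(33.2118, 19.7064) (56, 17.4011) (56, 34) (27.3855, 34)]  |A|=393.6315
5. ⊥bis P7·P3 via (46.715,16.195): [(33.2118, 19.7064) (56, 17.4011) (56, 34) (27.3855, 34)]  |A|=393.6315
6. ⊥bis P7·P4 via (33.735,18.96): [(33.2118, 19.7064) (56, 17.4011) (56, 34) (27.3855, 34)]  |A|=393.6315
7. ⊥bis P7·P5 via (42.78,21.605): [(28.0134, 32.4595) (47.302, 18.281) (56, 17.4011) (56, 34) (27.3855, 34)]  |A|=307.4899
8. ⊥bis P7·P6 via (34.675,30.415): [(34.6388, 27.5894) (47.302, 18.281) (56, 17.4011) (56, 34) (34.7209, 34)]  |A|=280.4034
9. canonical 5-gon: [(34.6388, 27.5894) (47.302, 18.281) (56, 17.4011) (56, 34) (34.7209, 34)]
10. shoelace: 280.4034

Area of P7's cell: 280.4034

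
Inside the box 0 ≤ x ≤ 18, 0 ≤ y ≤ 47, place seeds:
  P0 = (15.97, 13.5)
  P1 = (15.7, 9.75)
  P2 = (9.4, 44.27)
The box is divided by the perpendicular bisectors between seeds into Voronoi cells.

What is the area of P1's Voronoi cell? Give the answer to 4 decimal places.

1. box [0,18]×[0,47]: [(0, 0) (18, 0) (18, 47) (0, 47)]
2. ⊥bis P1·P0 via (15.835,11.625): [(0, 12.7651) (0, 0) (18, 0) (18, 11.4691)]  |A|=218.1082
3. ⊥bis P1·P2 via (12.55,27.01): [(0, 12.7651) (0, 0) (18, 0) (18, 11.4691)]  |A|=218.1082
4. canonical 4-gon: [(0, 12.7651) (0, 0) (18, 0) (18, 11.4691)]
5. shoelace: 218.1082

Area of P1's cell: 218.1082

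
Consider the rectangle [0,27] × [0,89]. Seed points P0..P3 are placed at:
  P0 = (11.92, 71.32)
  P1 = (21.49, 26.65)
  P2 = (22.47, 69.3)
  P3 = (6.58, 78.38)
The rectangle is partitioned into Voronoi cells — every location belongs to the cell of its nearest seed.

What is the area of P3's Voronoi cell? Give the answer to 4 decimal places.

Area of P3's cell: 280.4490

1. box [0,27]×[0,89]: [(0, 0) (27, 0) (27, 89) (0, 89)]
2. ⊥bis P3·P0 via (9.25,74.85): [(0, 67.8535) (27, 88.2756) (27, 89) (0, 89)]  |A|=295.2561
3. ⊥bis P3·P1 via (14.035,52.515): [(0, 67.8535) (27, 88.2756) (27, 89) (0, 89)]  |A|=295.2561
4. ⊥bis P3·P2 via (14.525,73.84): [(0, 67.8535) (19.5569, 82.6459) (23.1879, 89) (0, 89)]  |A|=280.449
5. canonical 4-gon: [(0, 67.8535) (19.5569, 82.6459) (23.1879, 89) (0, 89)]
6. shoelace: 280.449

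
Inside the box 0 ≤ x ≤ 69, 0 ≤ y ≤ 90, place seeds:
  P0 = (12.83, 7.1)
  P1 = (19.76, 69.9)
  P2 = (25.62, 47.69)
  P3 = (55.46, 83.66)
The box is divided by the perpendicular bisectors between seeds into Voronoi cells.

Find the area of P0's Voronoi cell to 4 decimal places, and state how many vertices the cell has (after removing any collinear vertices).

1. box [0,69]×[0,90]: [(0, 0) (69, 0) (69, 90) (0, 90)]
2. ⊥bis P0·P1 via (16.295,38.5): [(0, 40.2982) (0, 0) (69, 0) (69, 32.684)]  |A|=2517.884
3. ⊥bis P0·P2 via (19.225,27.395): [(0, 33.4528) (0, 0) (69, 0) (69, 11.7108)]  |A|=1558.1451
4. ⊥bis P0·P3 via (34.145,45.38): [(0, 33.4528) (0, 0) (69, 0) (69, 11.7108)]  |A|=1558.1451
5. canonical 4-gon: [(0, 33.4528) (0, 0) (69, 0) (69, 11.7108)]
6. shoelace: 1558.1451

Area of P0's cell: 1558.1451 (4 vertices)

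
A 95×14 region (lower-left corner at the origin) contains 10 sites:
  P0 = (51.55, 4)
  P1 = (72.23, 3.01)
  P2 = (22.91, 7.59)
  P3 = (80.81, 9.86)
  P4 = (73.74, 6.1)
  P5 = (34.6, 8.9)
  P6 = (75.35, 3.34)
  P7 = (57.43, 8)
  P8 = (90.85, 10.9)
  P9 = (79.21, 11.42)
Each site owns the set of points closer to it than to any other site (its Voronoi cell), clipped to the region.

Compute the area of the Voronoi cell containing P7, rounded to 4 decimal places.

Area of P7's cell: 157.5139

1. box [0,95]×[0,14]: [(0, 0) (95, 0) (95, 14) (0, 14)]
2. ⊥bis P7·P0 via (54.49,6): [(58.5716, 0) (95, 0) (95, 14) (49.0478, 14)]  |A|=576.6638
3. ⊥bis P7·P1 via (64.83,5.505): [(58.5716, 0) (62.9739, 0) (67.6942, 14) (49.0478, 14)]  |A|=161.3406
4. ⊥bis P7·P2 via (40.17,7.795): [(58.5716, 0) (62.9739, 0) (67.6942, 14) (49.0478, 14)]  |A|=161.3406
5. ⊥bis P7·P3 via (69.12,8.93): [(58.5716, 0) (62.9739, 0) (67.6942, 14) (49.0478, 14)]  |A|=161.3406
6. ⊥bis P7·P4 via (65.585,7.05): [(58.5716, 0) (62.9739, 0) (65.7086, 8.1108) (66.3946, 14) (49.0478, 14)]  |A|=157.5139
7. ⊥bis P7·P5 via (46.015,8.45): [(58.5716, 0) (62.9739, 0) (65.7086, 8.1108) (66.3946, 14) (49.0478, 14)]  |A|=157.5139
8. ⊥bis P7·P6 via (66.39,5.67): [(58.5716, 0) (62.9739, 0) (65.7086, 8.1108) (66.3946, 14) (49.0478, 14)]  |A|=157.5139
9. ⊥bis P7·P8 via (74.14,9.45): [(58.5716, 0) (62.9739, 0) (65.7086, 8.1108) (66.3946, 14) (49.0478, 14)]  |A|=157.5139
10. ⊥bis P7·P9 via (68.32,9.71): [(58.5716, 0) (62.9739, 0) (65.7086, 8.1108) (66.3946, 14) (49.0478, 14)]  |A|=157.5139
11. canonical 5-gon: [(58.5716, 0) (62.9739, 0) (65.7086, 8.1108) (66.3946, 14) (49.0478, 14)]
12. shoelace: 157.5139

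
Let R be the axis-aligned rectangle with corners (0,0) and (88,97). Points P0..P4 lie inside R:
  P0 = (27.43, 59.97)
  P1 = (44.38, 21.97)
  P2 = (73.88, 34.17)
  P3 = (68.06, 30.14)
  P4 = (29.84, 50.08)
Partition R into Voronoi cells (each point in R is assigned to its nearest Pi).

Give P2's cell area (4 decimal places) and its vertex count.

Area of P2's cell: 1666.4580 (5 vertices)

1. box [0,88]×[0,97]: [(0, 0) (88, 0) (88, 97) (0, 97)]
2. ⊥bis P2·P0 via (50.655,47.07): [(24.5106, 0) (88, 0) (88, 97) (78.3879, 97)]  |A|=3545.4205
3. ⊥bis P2·P1 via (59.13,28.07): [(51.0089, 47.7071) (70.7386, 0) (88, 0) (88, 97) (78.3879, 97)]  |A|=2442.7184
4. ⊥bis P2·P3 via (70.97,32.155): [(55.1004, 55.0734) (88, 7.5608) (88, 97) (78.3879, 97)]  |A|=1672.7587
5. ⊥bis P2·P4 via (51.86,42.125): [(59.2121, 62.476) (56.045, 53.7093) (88, 7.5608) (88, 97) (78.3879, 97)]  |A|=1666.458
6. canonical 5-gon: [(59.2121, 62.476) (56.045, 53.7093) (88, 7.5608) (88, 97) (78.3879, 97)]
7. shoelace: 1666.458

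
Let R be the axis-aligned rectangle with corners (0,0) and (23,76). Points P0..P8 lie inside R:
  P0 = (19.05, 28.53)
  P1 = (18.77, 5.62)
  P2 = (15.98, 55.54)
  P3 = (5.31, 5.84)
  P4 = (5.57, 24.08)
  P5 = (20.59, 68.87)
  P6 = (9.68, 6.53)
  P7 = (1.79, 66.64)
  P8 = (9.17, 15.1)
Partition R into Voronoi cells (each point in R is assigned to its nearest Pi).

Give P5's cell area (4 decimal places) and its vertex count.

1. box [0,23]×[0,76]: [(0, 0) (23, 0) (23, 76) (0, 76)]
2. ⊥bis P5·P0 via (19.82,48.7): [(0, 49.4566) (23, 48.5786) (23, 76) (0, 76)]  |A|=620.5947
3. ⊥bis P5·P1 via (19.68,37.245): [(0, 49.4566) (23, 48.5786) (23, 76) (0, 76)]  |A|=620.5947
4. ⊥bis P5·P2 via (18.285,62.205): [(0, 68.5286) (23, 60.5744) (23, 76) (0, 76)]  |A|=263.3155
5. ⊥bis P5·P3 via (12.95,37.355): [(0, 68.5286) (23, 60.5744) (23, 76) (0, 76)]  |A|=263.3155
6. ⊥bis P5·P4 via (13.08,46.475): [(0, 68.5286) (23, 60.5744) (23, 76) (0, 76)]  |A|=263.3155
7. ⊥bis P5·P6 via (15.135,37.7): [(0, 68.5286) (23, 60.5744) (23, 76) (0, 76)]  |A|=263.3155
8. ⊥bis P5·P7 via (11.19,67.755): [(11.573, 64.5263) (23, 60.5744) (23, 76) (10.212, 76)]  |A|=161.4975
9. ⊥bis P5·P8 via (14.88,41.985): [(11.573, 64.5263) (23, 60.5744) (23, 76) (10.212, 76)]  |A|=161.4975
10. canonical 4-gon: [(11.573, 64.5263) (23, 60.5744) (23, 76) (10.212, 76)]
11. shoelace: 161.4975

Area of P5's cell: 161.4975 (4 vertices)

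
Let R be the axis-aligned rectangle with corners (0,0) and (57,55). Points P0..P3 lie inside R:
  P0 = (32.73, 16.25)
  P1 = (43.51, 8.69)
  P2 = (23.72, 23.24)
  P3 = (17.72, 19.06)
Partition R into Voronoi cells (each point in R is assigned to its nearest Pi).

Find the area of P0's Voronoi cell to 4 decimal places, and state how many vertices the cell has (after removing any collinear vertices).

1. box [0,57]×[0,55]: [(0, 0) (57, 0) (57, 55) (0, 55)]
2. ⊥bis P0·P1 via (38.12,12.47): [(0, 0) (29.3748, 0) (57, 39.3915) (57, 55) (0, 55)]  |A|=2590.9013
3. ⊥bis P0·P2 via (28.225,19.745): [(12.9067, 0) (29.3748, 0) (57, 39.3915) (57, 55) (55.576, 55)]  |A|=707.6262
4. ⊥bis P0·P3 via (25.225,17.655): [(24.7865, 15.3129) (21.9198, 0) (29.3748, 0) (57, 39.3915) (57, 55) (55.576, 55)]  |A|=638.6181
5. canonical 6-gon: [(24.7865, 15.3129) (21.9198, 0) (29.3748, 0) (57, 39.3915) (57, 55) (55.576, 55)]
6. shoelace: 638.6181

Area of P0's cell: 638.6181 (6 vertices)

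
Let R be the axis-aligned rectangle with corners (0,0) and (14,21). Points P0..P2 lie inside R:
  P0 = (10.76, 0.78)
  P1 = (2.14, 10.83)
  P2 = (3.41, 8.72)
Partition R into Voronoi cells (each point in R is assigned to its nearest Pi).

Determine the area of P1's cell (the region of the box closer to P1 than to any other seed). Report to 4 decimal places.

1. box [0,14]×[0,21]: [(0, 0) (14, 0) (14, 21) (0, 21)]
2. ⊥bis P1·P0 via (6.45,5.805): [(0, 0.2728) (14, 12.2807) (14, 21) (0, 21)]  |A|=206.1256
3. ⊥bis P1·P2 via (2.775,9.775): [(0, 8.1047) (14, 16.5313) (14, 21) (0, 21)]  |A|=121.5479
4. canonical 4-gon: [(0, 8.1047) (14, 16.5313) (14, 21) (0, 21)]
5. shoelace: 121.5479

Area of P1's cell: 121.5479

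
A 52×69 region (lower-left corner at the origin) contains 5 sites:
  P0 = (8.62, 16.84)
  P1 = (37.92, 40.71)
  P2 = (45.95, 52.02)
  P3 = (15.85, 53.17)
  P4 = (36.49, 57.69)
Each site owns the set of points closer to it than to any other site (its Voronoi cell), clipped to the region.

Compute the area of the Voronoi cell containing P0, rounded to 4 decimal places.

Area of P0's cell: 1146.7099

1. box [0,52]×[0,69]: [(0, 0) (52, 0) (52, 69) (0, 69)]
2. ⊥bis P0·P1 via (23.27,28.775): [(0, 57.3385) (0, 0) (46.7123, 0)]  |A|=1339.2067
3. ⊥bis P0·P2 via (27.285,34.43): [(0, 57.3385) (0, 0) (46.7123, 0)]  |A|=1339.2067
4. ⊥bis P0·P3 via (12.235,35.005): [(19.3477, 33.5895) (0, 37.4399) (0, 0) (46.7123, 0)]  |A|=1146.7099
5. ⊥bis P0·P4 via (22.555,37.265): [(19.3477, 33.5895) (0, 37.4399) (0, 0) (46.7123, 0)]  |A|=1146.7099
6. canonical 4-gon: [(19.3477, 33.5895) (0, 37.4399) (0, 0) (46.7123, 0)]
7. shoelace: 1146.7099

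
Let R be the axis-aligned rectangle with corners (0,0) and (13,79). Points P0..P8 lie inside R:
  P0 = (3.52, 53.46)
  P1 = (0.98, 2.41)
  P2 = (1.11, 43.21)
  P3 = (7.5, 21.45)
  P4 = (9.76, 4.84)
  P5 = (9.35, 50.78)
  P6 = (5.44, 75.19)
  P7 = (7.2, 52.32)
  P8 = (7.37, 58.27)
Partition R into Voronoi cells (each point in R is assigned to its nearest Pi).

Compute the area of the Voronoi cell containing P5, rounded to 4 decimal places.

1. box [0,13]×[0,79]: [(0, 0) (13, 0) (13, 79) (0, 79)]
2. ⊥bis P5·P0 via (6.435,52.12): [(0, 38.1215) (0, 0) (13, 0) (13, 66.4013)]  |A|=679.3982
3. ⊥bis P5·P1 via (5.165,26.595): [(0, 38.1215) (0, 27.4888) (13, 25.2392) (13, 66.4013)]  |A|=336.6663
4. ⊥bis P5·P2 via (5.23,46.995): [(4.4629, 47.83) (13, 38.5373) (13, 66.4013)]  |A|=118.9388
5. ⊥bis P5·P3 via (8.425,36.115): [(4.4629, 47.83) (13, 38.5373) (13, 66.4013)]  |A|=118.9388
6. ⊥bis P5·P4 via (9.555,27.81): [(4.4629, 47.83) (13, 38.5373) (13, 66.4013)]  |A|=118.9388
7. ⊥bis P5·P6 via (7.395,62.985): [(11.7502, 63.6826) (4.4629, 47.83) (13, 38.5373) (13, 63.8828)]  |A|=117.365
8. ⊥bis P5·P7 via (8.275,51.55): [(5.1077, 47.1281) (13, 38.5373) (13, 58.1466)]  |A|=77.3812
9. ⊥bis P5·P8 via (8.36,54.525): [(10.8838, 55.1922) (5.1077, 47.1281) (13, 38.5373) (13, 55.7516)]  |A|=74.8471
10. canonical 4-gon: [(10.8838, 55.1922) (5.1077, 47.1281) (13, 38.5373) (13, 55.7516)]
11. shoelace: 74.8471

Area of P5's cell: 74.8471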